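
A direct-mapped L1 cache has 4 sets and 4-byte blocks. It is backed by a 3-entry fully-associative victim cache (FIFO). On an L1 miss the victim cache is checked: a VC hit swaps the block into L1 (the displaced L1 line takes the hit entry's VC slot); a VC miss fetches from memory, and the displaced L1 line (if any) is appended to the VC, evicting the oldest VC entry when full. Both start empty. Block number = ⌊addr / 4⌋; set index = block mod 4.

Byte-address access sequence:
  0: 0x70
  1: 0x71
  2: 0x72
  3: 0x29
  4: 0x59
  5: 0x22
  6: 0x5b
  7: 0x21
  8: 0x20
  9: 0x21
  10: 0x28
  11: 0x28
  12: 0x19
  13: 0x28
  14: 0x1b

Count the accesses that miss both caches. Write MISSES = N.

MISSES = 5

#0 0x70→b28/s0 MISS; vc=[]
#1 0x71→b28/s0 L1-HIT; vc=[]
#2 0x72→b28/s0 L1-HIT; vc=[]
#3 0x29→b10/s2 MISS; vc=[]
#4 0x59→b22/s2 MISS; vc=[10]
#5 0x22→b8/s0 MISS; vc=[10,28]
#6 0x5b→b22/s2 L1-HIT; vc=[10,28]
#7 0x21→b8/s0 L1-HIT; vc=[10,28]
#8 0x20→b8/s0 L1-HIT; vc=[10,28]
#9 0x21→b8/s0 L1-HIT; vc=[10,28]
#10 0x28→b10/s2 VC-HIT; vc=[22,28]
#11 0x28→b10/s2 L1-HIT; vc=[22,28]
#12 0x19→b6/s2 MISS; vc=[22,28,10]
#13 0x28→b10/s2 VC-HIT; vc=[22,28,6]
#14 0x1b→b6/s2 VC-HIT; vc=[22,28,10]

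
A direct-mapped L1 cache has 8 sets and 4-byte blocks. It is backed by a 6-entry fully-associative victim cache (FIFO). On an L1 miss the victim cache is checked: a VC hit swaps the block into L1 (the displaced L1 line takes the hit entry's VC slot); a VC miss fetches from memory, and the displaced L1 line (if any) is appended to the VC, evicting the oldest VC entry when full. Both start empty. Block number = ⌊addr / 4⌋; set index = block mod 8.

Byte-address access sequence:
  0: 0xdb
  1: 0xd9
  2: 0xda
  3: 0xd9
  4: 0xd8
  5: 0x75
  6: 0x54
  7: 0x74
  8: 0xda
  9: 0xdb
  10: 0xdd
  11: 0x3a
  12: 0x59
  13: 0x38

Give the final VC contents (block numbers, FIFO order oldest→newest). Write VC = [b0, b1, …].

#0 0xdb→b54/s6 MISS; vc=[]
#1 0xd9→b54/s6 L1-HIT; vc=[]
#2 0xda→b54/s6 L1-HIT; vc=[]
#3 0xd9→b54/s6 L1-HIT; vc=[]
#4 0xd8→b54/s6 L1-HIT; vc=[]
#5 0x75→b29/s5 MISS; vc=[]
#6 0x54→b21/s5 MISS; vc=[29]
#7 0x74→b29/s5 VC-HIT; vc=[21]
#8 0xda→b54/s6 L1-HIT; vc=[21]
#9 0xdb→b54/s6 L1-HIT; vc=[21]
#10 0xdd→b55/s7 MISS; vc=[21]
#11 0x3a→b14/s6 MISS; vc=[21,54]
#12 0x59→b22/s6 MISS; vc=[21,54,14]
#13 0x38→b14/s6 VC-HIT; vc=[21,54,22]

VC = [21, 54, 22]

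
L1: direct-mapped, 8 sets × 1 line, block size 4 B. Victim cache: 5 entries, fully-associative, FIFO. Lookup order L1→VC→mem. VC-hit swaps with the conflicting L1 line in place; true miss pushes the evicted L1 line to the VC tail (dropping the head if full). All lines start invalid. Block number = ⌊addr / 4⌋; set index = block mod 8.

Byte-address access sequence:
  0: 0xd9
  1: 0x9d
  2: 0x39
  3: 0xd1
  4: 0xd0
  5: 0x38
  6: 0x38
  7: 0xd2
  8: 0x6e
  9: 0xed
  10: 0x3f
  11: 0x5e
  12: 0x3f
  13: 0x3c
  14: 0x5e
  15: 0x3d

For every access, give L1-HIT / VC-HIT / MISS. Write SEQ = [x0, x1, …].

  [0] addr=0xd9 blk=54 s=6: MISS | VC []
  [1] addr=0x9d blk=39 s=7: MISS | VC []
  [2] addr=0x39 blk=14 s=6: MISS | VC [54]
  [3] addr=0xd1 blk=52 s=4: MISS | VC [54]
  [4] addr=0xd0 blk=52 s=4: L1-HIT | VC [54]
  [5] addr=0x38 blk=14 s=6: L1-HIT | VC [54]
  [6] addr=0x38 blk=14 s=6: L1-HIT | VC [54]
  [7] addr=0xd2 blk=52 s=4: L1-HIT | VC [54]
  [8] addr=0x6e blk=27 s=3: MISS | VC [54]
  [9] addr=0xed blk=59 s=3: MISS | VC [54, 27]
  [10] addr=0x3f blk=15 s=7: MISS | VC [54, 27, 39]
  [11] addr=0x5e blk=23 s=7: MISS | VC [54, 27, 39, 15]
  [12] addr=0x3f blk=15 s=7: VC-HIT | VC [54, 27, 39, 23]
  [13] addr=0x3c blk=15 s=7: L1-HIT | VC [54, 27, 39, 23]
  [14] addr=0x5e blk=23 s=7: VC-HIT | VC [54, 27, 39, 15]
  [15] addr=0x3d blk=15 s=7: VC-HIT | VC [54, 27, 39, 23]

SEQ = [MISS, MISS, MISS, MISS, L1-HIT, L1-HIT, L1-HIT, L1-HIT, MISS, MISS, MISS, MISS, VC-HIT, L1-HIT, VC-HIT, VC-HIT]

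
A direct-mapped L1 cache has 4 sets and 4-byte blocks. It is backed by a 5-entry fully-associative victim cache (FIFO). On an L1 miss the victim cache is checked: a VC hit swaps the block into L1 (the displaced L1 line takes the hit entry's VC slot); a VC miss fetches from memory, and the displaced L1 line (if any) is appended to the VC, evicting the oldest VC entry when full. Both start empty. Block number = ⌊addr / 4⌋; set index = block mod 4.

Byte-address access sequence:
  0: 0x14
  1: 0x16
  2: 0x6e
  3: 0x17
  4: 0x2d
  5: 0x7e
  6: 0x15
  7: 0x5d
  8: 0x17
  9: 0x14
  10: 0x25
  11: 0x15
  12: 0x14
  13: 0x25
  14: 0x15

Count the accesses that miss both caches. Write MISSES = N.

  [0] addr=0x14 blk=5 s=1: MISS | VC []
  [1] addr=0x16 blk=5 s=1: L1-HIT | VC []
  [2] addr=0x6e blk=27 s=3: MISS | VC []
  [3] addr=0x17 blk=5 s=1: L1-HIT | VC []
  [4] addr=0x2d blk=11 s=3: MISS | VC [27]
  [5] addr=0x7e blk=31 s=3: MISS | VC [27, 11]
  [6] addr=0x15 blk=5 s=1: L1-HIT | VC [27, 11]
  [7] addr=0x5d blk=23 s=3: MISS | VC [27, 11, 31]
  [8] addr=0x17 blk=5 s=1: L1-HIT | VC [27, 11, 31]
  [9] addr=0x14 blk=5 s=1: L1-HIT | VC [27, 11, 31]
  [10] addr=0x25 blk=9 s=1: MISS | VC [27, 11, 31, 5]
  [11] addr=0x15 blk=5 s=1: VC-HIT | VC [27, 11, 31, 9]
  [12] addr=0x14 blk=5 s=1: L1-HIT | VC [27, 11, 31, 9]
  [13] addr=0x25 blk=9 s=1: VC-HIT | VC [27, 11, 31, 5]
  [14] addr=0x15 blk=5 s=1: VC-HIT | VC [27, 11, 31, 9]

MISSES = 6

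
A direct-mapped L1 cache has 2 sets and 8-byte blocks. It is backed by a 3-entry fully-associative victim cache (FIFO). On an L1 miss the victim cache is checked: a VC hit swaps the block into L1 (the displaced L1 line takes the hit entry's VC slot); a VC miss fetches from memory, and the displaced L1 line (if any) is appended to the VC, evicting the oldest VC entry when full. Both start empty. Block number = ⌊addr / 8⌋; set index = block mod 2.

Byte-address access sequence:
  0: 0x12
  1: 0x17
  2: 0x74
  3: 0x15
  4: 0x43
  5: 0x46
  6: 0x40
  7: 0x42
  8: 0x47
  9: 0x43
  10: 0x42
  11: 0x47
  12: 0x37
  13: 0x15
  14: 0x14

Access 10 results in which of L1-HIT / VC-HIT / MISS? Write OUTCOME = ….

OUTCOME = L1-HIT

0: 0x12 (blk 2, set 0) → MISS  vc=[]
1: 0x17 (blk 2, set 0) → L1-HIT  vc=[]
2: 0x74 (blk 14, set 0) → MISS  vc=[2]
3: 0x15 (blk 2, set 0) → VC-HIT  vc=[14]
4: 0x43 (blk 8, set 0) → MISS  vc=[14, 2]
5: 0x46 (blk 8, set 0) → L1-HIT  vc=[14, 2]
6: 0x40 (blk 8, set 0) → L1-HIT  vc=[14, 2]
7: 0x42 (blk 8, set 0) → L1-HIT  vc=[14, 2]
8: 0x47 (blk 8, set 0) → L1-HIT  vc=[14, 2]
9: 0x43 (blk 8, set 0) → L1-HIT  vc=[14, 2]
10: 0x42 (blk 8, set 0) → L1-HIT  vc=[14, 2]
11: 0x47 (blk 8, set 0) → L1-HIT  vc=[14, 2]
12: 0x37 (blk 6, set 0) → MISS  vc=[14, 2, 8]
13: 0x15 (blk 2, set 0) → VC-HIT  vc=[14, 6, 8]
14: 0x14 (blk 2, set 0) → L1-HIT  vc=[14, 6, 8]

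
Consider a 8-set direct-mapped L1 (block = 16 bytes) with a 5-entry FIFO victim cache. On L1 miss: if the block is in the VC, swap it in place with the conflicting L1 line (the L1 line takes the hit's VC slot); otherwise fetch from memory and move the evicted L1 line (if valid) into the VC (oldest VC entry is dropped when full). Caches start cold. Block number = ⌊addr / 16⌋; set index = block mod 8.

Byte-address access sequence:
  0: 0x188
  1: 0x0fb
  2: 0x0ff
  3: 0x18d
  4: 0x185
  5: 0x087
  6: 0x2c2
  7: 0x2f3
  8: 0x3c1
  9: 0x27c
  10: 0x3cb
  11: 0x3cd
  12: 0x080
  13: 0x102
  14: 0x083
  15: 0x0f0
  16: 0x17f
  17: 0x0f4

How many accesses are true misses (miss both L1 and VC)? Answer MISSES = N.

#0 0x188→b24/s0 MISS; vc=[]
#1 0xfb→b15/s7 MISS; vc=[]
#2 0xff→b15/s7 L1-HIT; vc=[]
#3 0x18d→b24/s0 L1-HIT; vc=[]
#4 0x185→b24/s0 L1-HIT; vc=[]
#5 0x87→b8/s0 MISS; vc=[24]
#6 0x2c2→b44/s4 MISS; vc=[24]
#7 0x2f3→b47/s7 MISS; vc=[24,15]
#8 0x3c1→b60/s4 MISS; vc=[24,15,44]
#9 0x27c→b39/s7 MISS; vc=[24,15,44,47]
#10 0x3cb→b60/s4 L1-HIT; vc=[24,15,44,47]
#11 0x3cd→b60/s4 L1-HIT; vc=[24,15,44,47]
#12 0x80→b8/s0 L1-HIT; vc=[24,15,44,47]
#13 0x102→b16/s0 MISS; vc=[24,15,44,47,8]
#14 0x83→b8/s0 VC-HIT; vc=[24,15,44,47,16]
#15 0xf0→b15/s7 VC-HIT; vc=[24,39,44,47,16]
#16 0x17f→b23/s7 MISS; vc=[39,44,47,16,15]
#17 0xf4→b15/s7 VC-HIT; vc=[39,44,47,16,23]

MISSES = 9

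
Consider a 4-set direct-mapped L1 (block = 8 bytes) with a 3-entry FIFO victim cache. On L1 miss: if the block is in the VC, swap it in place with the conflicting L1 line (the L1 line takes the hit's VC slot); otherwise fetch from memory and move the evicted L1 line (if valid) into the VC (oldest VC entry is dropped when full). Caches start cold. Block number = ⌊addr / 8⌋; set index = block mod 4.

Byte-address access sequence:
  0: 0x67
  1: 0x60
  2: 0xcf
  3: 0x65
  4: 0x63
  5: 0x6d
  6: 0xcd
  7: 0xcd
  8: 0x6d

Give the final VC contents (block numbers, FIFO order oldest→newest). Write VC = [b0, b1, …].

#0 0x67→b12/s0 MISS; vc=[]
#1 0x60→b12/s0 L1-HIT; vc=[]
#2 0xcf→b25/s1 MISS; vc=[]
#3 0x65→b12/s0 L1-HIT; vc=[]
#4 0x63→b12/s0 L1-HIT; vc=[]
#5 0x6d→b13/s1 MISS; vc=[25]
#6 0xcd→b25/s1 VC-HIT; vc=[13]
#7 0xcd→b25/s1 L1-HIT; vc=[13]
#8 0x6d→b13/s1 VC-HIT; vc=[25]

VC = [25]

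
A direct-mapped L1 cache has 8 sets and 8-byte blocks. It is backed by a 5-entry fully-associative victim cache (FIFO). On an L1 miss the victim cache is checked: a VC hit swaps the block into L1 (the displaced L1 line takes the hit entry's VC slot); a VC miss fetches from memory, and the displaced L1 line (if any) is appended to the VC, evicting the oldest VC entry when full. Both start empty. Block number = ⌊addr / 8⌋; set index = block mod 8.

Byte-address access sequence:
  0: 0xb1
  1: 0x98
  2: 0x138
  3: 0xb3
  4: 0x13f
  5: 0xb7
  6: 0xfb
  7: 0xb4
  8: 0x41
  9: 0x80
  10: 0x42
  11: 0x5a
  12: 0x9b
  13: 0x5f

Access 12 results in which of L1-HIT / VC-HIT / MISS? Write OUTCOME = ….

0: 0xb1 (blk 22, set 6) → MISS  vc=[]
1: 0x98 (blk 19, set 3) → MISS  vc=[]
2: 0x138 (blk 39, set 7) → MISS  vc=[]
3: 0xb3 (blk 22, set 6) → L1-HIT  vc=[]
4: 0x13f (blk 39, set 7) → L1-HIT  vc=[]
5: 0xb7 (blk 22, set 6) → L1-HIT  vc=[]
6: 0xfb (blk 31, set 7) → MISS  vc=[39]
7: 0xb4 (blk 22, set 6) → L1-HIT  vc=[39]
8: 0x41 (blk 8, set 0) → MISS  vc=[39]
9: 0x80 (blk 16, set 0) → MISS  vc=[39, 8]
10: 0x42 (blk 8, set 0) → VC-HIT  vc=[39, 16]
11: 0x5a (blk 11, set 3) → MISS  vc=[39, 16, 19]
12: 0x9b (blk 19, set 3) → VC-HIT  vc=[39, 16, 11]
13: 0x5f (blk 11, set 3) → VC-HIT  vc=[39, 16, 19]

OUTCOME = VC-HIT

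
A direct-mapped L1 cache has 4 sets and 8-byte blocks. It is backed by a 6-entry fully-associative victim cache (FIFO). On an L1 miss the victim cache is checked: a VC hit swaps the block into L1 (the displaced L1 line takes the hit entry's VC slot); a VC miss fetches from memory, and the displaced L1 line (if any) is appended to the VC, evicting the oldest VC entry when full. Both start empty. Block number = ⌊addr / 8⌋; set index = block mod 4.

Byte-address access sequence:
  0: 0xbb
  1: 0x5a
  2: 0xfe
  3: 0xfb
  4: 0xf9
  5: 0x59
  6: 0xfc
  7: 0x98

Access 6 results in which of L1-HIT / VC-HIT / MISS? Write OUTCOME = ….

OUTCOME = VC-HIT

#0 0xbb→b23/s3 MISS; vc=[]
#1 0x5a→b11/s3 MISS; vc=[23]
#2 0xfe→b31/s3 MISS; vc=[23,11]
#3 0xfb→b31/s3 L1-HIT; vc=[23,11]
#4 0xf9→b31/s3 L1-HIT; vc=[23,11]
#5 0x59→b11/s3 VC-HIT; vc=[23,31]
#6 0xfc→b31/s3 VC-HIT; vc=[23,11]
#7 0x98→b19/s3 MISS; vc=[23,11,31]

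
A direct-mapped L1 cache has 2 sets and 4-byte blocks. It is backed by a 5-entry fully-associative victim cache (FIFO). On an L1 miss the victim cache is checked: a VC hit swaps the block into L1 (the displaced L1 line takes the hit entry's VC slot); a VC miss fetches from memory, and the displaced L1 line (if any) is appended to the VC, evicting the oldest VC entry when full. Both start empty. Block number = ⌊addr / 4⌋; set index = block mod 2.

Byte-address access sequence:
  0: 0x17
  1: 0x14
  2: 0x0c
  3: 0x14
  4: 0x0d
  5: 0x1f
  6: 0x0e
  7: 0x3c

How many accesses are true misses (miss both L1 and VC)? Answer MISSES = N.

#0 0x17→b5/s1 MISS; vc=[]
#1 0x14→b5/s1 L1-HIT; vc=[]
#2 0xc→b3/s1 MISS; vc=[5]
#3 0x14→b5/s1 VC-HIT; vc=[3]
#4 0xd→b3/s1 VC-HIT; vc=[5]
#5 0x1f→b7/s1 MISS; vc=[5,3]
#6 0xe→b3/s1 VC-HIT; vc=[5,7]
#7 0x3c→b15/s1 MISS; vc=[5,7,3]

MISSES = 4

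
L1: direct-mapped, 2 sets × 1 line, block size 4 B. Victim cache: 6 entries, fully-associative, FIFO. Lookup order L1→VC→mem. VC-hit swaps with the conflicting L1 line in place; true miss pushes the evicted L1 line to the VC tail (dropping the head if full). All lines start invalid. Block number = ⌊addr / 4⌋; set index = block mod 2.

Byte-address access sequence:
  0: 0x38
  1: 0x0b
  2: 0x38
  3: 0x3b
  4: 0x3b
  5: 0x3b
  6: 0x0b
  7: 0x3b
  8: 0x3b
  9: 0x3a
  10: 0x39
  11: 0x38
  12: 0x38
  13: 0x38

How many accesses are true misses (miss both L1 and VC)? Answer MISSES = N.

#0 0x38→b14/s0 MISS; vc=[]
#1 0xb→b2/s0 MISS; vc=[14]
#2 0x38→b14/s0 VC-HIT; vc=[2]
#3 0x3b→b14/s0 L1-HIT; vc=[2]
#4 0x3b→b14/s0 L1-HIT; vc=[2]
#5 0x3b→b14/s0 L1-HIT; vc=[2]
#6 0xb→b2/s0 VC-HIT; vc=[14]
#7 0x3b→b14/s0 VC-HIT; vc=[2]
#8 0x3b→b14/s0 L1-HIT; vc=[2]
#9 0x3a→b14/s0 L1-HIT; vc=[2]
#10 0x39→b14/s0 L1-HIT; vc=[2]
#11 0x38→b14/s0 L1-HIT; vc=[2]
#12 0x38→b14/s0 L1-HIT; vc=[2]
#13 0x38→b14/s0 L1-HIT; vc=[2]

MISSES = 2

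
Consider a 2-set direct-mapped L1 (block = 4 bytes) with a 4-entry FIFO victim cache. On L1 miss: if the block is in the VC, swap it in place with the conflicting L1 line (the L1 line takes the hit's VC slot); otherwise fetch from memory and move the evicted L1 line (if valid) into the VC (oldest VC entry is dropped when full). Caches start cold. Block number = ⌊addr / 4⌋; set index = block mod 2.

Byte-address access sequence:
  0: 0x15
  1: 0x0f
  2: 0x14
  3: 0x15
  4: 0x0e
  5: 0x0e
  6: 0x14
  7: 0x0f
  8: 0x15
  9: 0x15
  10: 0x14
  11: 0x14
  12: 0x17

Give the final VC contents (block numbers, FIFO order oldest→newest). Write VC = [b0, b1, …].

VC = [3]

  [0] addr=0x15 blk=5 s=1: MISS | VC []
  [1] addr=0xf blk=3 s=1: MISS | VC [5]
  [2] addr=0x14 blk=5 s=1: VC-HIT | VC [3]
  [3] addr=0x15 blk=5 s=1: L1-HIT | VC [3]
  [4] addr=0xe blk=3 s=1: VC-HIT | VC [5]
  [5] addr=0xe blk=3 s=1: L1-HIT | VC [5]
  [6] addr=0x14 blk=5 s=1: VC-HIT | VC [3]
  [7] addr=0xf blk=3 s=1: VC-HIT | VC [5]
  [8] addr=0x15 blk=5 s=1: VC-HIT | VC [3]
  [9] addr=0x15 blk=5 s=1: L1-HIT | VC [3]
  [10] addr=0x14 blk=5 s=1: L1-HIT | VC [3]
  [11] addr=0x14 blk=5 s=1: L1-HIT | VC [3]
  [12] addr=0x17 blk=5 s=1: L1-HIT | VC [3]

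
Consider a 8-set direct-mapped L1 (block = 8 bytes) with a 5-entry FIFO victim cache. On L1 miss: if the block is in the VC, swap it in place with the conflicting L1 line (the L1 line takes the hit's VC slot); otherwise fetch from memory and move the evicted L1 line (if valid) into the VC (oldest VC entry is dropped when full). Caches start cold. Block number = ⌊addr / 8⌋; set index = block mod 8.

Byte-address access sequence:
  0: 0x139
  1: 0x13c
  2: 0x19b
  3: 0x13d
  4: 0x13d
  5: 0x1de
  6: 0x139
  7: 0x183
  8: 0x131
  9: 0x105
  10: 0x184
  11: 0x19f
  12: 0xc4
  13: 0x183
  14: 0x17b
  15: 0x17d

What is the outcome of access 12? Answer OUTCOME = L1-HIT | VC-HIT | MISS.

OUTCOME = MISS

0: 0x139 (blk 39, set 7) → MISS  vc=[]
1: 0x13c (blk 39, set 7) → L1-HIT  vc=[]
2: 0x19b (blk 51, set 3) → MISS  vc=[]
3: 0x13d (blk 39, set 7) → L1-HIT  vc=[]
4: 0x13d (blk 39, set 7) → L1-HIT  vc=[]
5: 0x1de (blk 59, set 3) → MISS  vc=[51]
6: 0x139 (blk 39, set 7) → L1-HIT  vc=[51]
7: 0x183 (blk 48, set 0) → MISS  vc=[51]
8: 0x131 (blk 38, set 6) → MISS  vc=[51]
9: 0x105 (blk 32, set 0) → MISS  vc=[51, 48]
10: 0x184 (blk 48, set 0) → VC-HIT  vc=[51, 32]
11: 0x19f (blk 51, set 3) → VC-HIT  vc=[59, 32]
12: 0xc4 (blk 24, set 0) → MISS  vc=[59, 32, 48]
13: 0x183 (blk 48, set 0) → VC-HIT  vc=[59, 32, 24]
14: 0x17b (blk 47, set 7) → MISS  vc=[59, 32, 24, 39]
15: 0x17d (blk 47, set 7) → L1-HIT  vc=[59, 32, 24, 39]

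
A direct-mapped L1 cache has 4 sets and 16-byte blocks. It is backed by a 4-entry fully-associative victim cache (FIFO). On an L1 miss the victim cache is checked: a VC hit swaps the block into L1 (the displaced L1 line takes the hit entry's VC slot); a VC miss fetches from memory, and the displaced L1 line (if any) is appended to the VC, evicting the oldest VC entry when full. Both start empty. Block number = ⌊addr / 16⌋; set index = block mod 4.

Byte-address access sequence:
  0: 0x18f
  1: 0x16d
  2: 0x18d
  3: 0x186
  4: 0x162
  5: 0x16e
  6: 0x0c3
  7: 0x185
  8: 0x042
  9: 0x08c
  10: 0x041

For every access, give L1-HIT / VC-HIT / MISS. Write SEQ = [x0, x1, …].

SEQ = [MISS, MISS, L1-HIT, L1-HIT, L1-HIT, L1-HIT, MISS, VC-HIT, MISS, MISS, VC-HIT]

#0 0x18f→b24/s0 MISS; vc=[]
#1 0x16d→b22/s2 MISS; vc=[]
#2 0x18d→b24/s0 L1-HIT; vc=[]
#3 0x186→b24/s0 L1-HIT; vc=[]
#4 0x162→b22/s2 L1-HIT; vc=[]
#5 0x16e→b22/s2 L1-HIT; vc=[]
#6 0xc3→b12/s0 MISS; vc=[24]
#7 0x185→b24/s0 VC-HIT; vc=[12]
#8 0x42→b4/s0 MISS; vc=[12,24]
#9 0x8c→b8/s0 MISS; vc=[12,24,4]
#10 0x41→b4/s0 VC-HIT; vc=[12,24,8]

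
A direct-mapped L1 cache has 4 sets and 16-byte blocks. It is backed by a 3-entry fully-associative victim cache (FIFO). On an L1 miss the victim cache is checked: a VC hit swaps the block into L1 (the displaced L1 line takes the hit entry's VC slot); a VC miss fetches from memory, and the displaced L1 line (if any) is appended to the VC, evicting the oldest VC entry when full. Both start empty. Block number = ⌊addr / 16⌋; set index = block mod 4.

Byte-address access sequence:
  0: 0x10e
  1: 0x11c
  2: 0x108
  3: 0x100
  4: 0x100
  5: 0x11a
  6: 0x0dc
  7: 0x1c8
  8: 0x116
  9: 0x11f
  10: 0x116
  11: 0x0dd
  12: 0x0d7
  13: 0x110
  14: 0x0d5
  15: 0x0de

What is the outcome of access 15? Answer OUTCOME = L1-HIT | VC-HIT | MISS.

OUTCOME = L1-HIT

#0 0x10e→b16/s0 MISS; vc=[]
#1 0x11c→b17/s1 MISS; vc=[]
#2 0x108→b16/s0 L1-HIT; vc=[]
#3 0x100→b16/s0 L1-HIT; vc=[]
#4 0x100→b16/s0 L1-HIT; vc=[]
#5 0x11a→b17/s1 L1-HIT; vc=[]
#6 0xdc→b13/s1 MISS; vc=[17]
#7 0x1c8→b28/s0 MISS; vc=[17,16]
#8 0x116→b17/s1 VC-HIT; vc=[13,16]
#9 0x11f→b17/s1 L1-HIT; vc=[13,16]
#10 0x116→b17/s1 L1-HIT; vc=[13,16]
#11 0xdd→b13/s1 VC-HIT; vc=[17,16]
#12 0xd7→b13/s1 L1-HIT; vc=[17,16]
#13 0x110→b17/s1 VC-HIT; vc=[13,16]
#14 0xd5→b13/s1 VC-HIT; vc=[17,16]
#15 0xde→b13/s1 L1-HIT; vc=[17,16]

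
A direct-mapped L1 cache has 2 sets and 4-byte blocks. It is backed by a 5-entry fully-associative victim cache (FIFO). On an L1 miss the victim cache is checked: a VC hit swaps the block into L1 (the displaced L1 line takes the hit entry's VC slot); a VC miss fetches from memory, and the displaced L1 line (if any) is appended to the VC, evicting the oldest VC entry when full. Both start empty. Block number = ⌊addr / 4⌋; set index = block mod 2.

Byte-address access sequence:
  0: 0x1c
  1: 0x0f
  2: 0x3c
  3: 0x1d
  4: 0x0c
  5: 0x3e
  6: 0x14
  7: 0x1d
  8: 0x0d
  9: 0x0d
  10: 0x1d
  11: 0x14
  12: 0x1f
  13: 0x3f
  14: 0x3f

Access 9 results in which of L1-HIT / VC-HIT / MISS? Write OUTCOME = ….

0: 0x1c (blk 7, set 1) → MISS  vc=[]
1: 0xf (blk 3, set 1) → MISS  vc=[7]
2: 0x3c (blk 15, set 1) → MISS  vc=[7, 3]
3: 0x1d (blk 7, set 1) → VC-HIT  vc=[15, 3]
4: 0xc (blk 3, set 1) → VC-HIT  vc=[15, 7]
5: 0x3e (blk 15, set 1) → VC-HIT  vc=[3, 7]
6: 0x14 (blk 5, set 1) → MISS  vc=[3, 7, 15]
7: 0x1d (blk 7, set 1) → VC-HIT  vc=[3, 5, 15]
8: 0xd (blk 3, set 1) → VC-HIT  vc=[7, 5, 15]
9: 0xd (blk 3, set 1) → L1-HIT  vc=[7, 5, 15]
10: 0x1d (blk 7, set 1) → VC-HIT  vc=[3, 5, 15]
11: 0x14 (blk 5, set 1) → VC-HIT  vc=[3, 7, 15]
12: 0x1f (blk 7, set 1) → VC-HIT  vc=[3, 5, 15]
13: 0x3f (blk 15, set 1) → VC-HIT  vc=[3, 5, 7]
14: 0x3f (blk 15, set 1) → L1-HIT  vc=[3, 5, 7]

OUTCOME = L1-HIT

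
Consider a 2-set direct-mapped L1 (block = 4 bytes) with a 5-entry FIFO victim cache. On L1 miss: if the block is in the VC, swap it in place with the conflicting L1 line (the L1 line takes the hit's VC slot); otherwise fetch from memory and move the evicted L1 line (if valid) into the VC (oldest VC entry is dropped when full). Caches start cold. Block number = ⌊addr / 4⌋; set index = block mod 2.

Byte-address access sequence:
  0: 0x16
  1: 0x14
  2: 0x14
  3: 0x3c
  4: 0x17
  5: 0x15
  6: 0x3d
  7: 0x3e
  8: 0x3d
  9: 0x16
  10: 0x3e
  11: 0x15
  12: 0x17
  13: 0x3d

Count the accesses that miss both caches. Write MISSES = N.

MISSES = 2

#0 0x16→b5/s1 MISS; vc=[]
#1 0x14→b5/s1 L1-HIT; vc=[]
#2 0x14→b5/s1 L1-HIT; vc=[]
#3 0x3c→b15/s1 MISS; vc=[5]
#4 0x17→b5/s1 VC-HIT; vc=[15]
#5 0x15→b5/s1 L1-HIT; vc=[15]
#6 0x3d→b15/s1 VC-HIT; vc=[5]
#7 0x3e→b15/s1 L1-HIT; vc=[5]
#8 0x3d→b15/s1 L1-HIT; vc=[5]
#9 0x16→b5/s1 VC-HIT; vc=[15]
#10 0x3e→b15/s1 VC-HIT; vc=[5]
#11 0x15→b5/s1 VC-HIT; vc=[15]
#12 0x17→b5/s1 L1-HIT; vc=[15]
#13 0x3d→b15/s1 VC-HIT; vc=[5]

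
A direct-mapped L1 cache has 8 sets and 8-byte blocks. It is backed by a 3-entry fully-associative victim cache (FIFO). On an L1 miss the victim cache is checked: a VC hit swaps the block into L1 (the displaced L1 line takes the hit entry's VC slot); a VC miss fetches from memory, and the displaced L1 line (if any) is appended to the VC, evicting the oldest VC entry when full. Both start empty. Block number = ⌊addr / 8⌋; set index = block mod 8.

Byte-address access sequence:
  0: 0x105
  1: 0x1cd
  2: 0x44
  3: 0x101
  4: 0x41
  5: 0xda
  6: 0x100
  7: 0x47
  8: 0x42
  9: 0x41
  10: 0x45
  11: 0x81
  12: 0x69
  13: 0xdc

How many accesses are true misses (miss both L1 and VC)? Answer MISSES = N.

#0 0x105→b32/s0 MISS; vc=[]
#1 0x1cd→b57/s1 MISS; vc=[]
#2 0x44→b8/s0 MISS; vc=[32]
#3 0x101→b32/s0 VC-HIT; vc=[8]
#4 0x41→b8/s0 VC-HIT; vc=[32]
#5 0xda→b27/s3 MISS; vc=[32]
#6 0x100→b32/s0 VC-HIT; vc=[8]
#7 0x47→b8/s0 VC-HIT; vc=[32]
#8 0x42→b8/s0 L1-HIT; vc=[32]
#9 0x41→b8/s0 L1-HIT; vc=[32]
#10 0x45→b8/s0 L1-HIT; vc=[32]
#11 0x81→b16/s0 MISS; vc=[32,8]
#12 0x69→b13/s5 MISS; vc=[32,8]
#13 0xdc→b27/s3 L1-HIT; vc=[32,8]

MISSES = 6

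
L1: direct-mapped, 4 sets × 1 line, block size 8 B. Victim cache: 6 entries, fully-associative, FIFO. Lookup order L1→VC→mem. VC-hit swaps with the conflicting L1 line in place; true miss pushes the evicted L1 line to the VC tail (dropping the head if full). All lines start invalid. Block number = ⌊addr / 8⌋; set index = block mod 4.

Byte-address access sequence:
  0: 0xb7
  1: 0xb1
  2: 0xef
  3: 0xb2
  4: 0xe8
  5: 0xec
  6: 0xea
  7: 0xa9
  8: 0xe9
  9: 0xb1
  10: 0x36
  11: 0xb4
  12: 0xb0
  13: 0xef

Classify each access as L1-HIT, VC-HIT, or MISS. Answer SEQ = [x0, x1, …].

SEQ = [MISS, L1-HIT, MISS, L1-HIT, L1-HIT, L1-HIT, L1-HIT, MISS, VC-HIT, L1-HIT, MISS, VC-HIT, L1-HIT, L1-HIT]

  [0] addr=0xb7 blk=22 s=2: MISS | VC []
  [1] addr=0xb1 blk=22 s=2: L1-HIT | VC []
  [2] addr=0xef blk=29 s=1: MISS | VC []
  [3] addr=0xb2 blk=22 s=2: L1-HIT | VC []
  [4] addr=0xe8 blk=29 s=1: L1-HIT | VC []
  [5] addr=0xec blk=29 s=1: L1-HIT | VC []
  [6] addr=0xea blk=29 s=1: L1-HIT | VC []
  [7] addr=0xa9 blk=21 s=1: MISS | VC [29]
  [8] addr=0xe9 blk=29 s=1: VC-HIT | VC [21]
  [9] addr=0xb1 blk=22 s=2: L1-HIT | VC [21]
  [10] addr=0x36 blk=6 s=2: MISS | VC [21, 22]
  [11] addr=0xb4 blk=22 s=2: VC-HIT | VC [21, 6]
  [12] addr=0xb0 blk=22 s=2: L1-HIT | VC [21, 6]
  [13] addr=0xef blk=29 s=1: L1-HIT | VC [21, 6]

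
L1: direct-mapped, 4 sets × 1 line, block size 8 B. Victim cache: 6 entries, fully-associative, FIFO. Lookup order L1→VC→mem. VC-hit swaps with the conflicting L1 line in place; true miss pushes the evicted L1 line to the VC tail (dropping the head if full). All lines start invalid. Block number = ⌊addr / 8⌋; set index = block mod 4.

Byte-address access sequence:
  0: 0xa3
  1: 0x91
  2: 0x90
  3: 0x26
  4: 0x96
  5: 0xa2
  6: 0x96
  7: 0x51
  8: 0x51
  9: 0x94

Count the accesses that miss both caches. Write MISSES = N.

MISSES = 4

0: 0xa3 (blk 20, set 0) → MISS  vc=[]
1: 0x91 (blk 18, set 2) → MISS  vc=[]
2: 0x90 (blk 18, set 2) → L1-HIT  vc=[]
3: 0x26 (blk 4, set 0) → MISS  vc=[20]
4: 0x96 (blk 18, set 2) → L1-HIT  vc=[20]
5: 0xa2 (blk 20, set 0) → VC-HIT  vc=[4]
6: 0x96 (blk 18, set 2) → L1-HIT  vc=[4]
7: 0x51 (blk 10, set 2) → MISS  vc=[4, 18]
8: 0x51 (blk 10, set 2) → L1-HIT  vc=[4, 18]
9: 0x94 (blk 18, set 2) → VC-HIT  vc=[4, 10]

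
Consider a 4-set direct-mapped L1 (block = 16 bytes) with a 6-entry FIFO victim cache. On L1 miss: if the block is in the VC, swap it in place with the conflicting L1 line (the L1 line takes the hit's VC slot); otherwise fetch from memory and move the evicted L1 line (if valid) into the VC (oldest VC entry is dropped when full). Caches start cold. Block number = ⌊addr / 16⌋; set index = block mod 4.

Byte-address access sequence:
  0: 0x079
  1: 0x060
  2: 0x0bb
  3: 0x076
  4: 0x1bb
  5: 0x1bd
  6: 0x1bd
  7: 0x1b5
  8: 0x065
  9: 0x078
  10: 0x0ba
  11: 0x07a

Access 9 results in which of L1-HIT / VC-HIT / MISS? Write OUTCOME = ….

OUTCOME = VC-HIT

#0 0x79→b7/s3 MISS; vc=[]
#1 0x60→b6/s2 MISS; vc=[]
#2 0xbb→b11/s3 MISS; vc=[7]
#3 0x76→b7/s3 VC-HIT; vc=[11]
#4 0x1bb→b27/s3 MISS; vc=[11,7]
#5 0x1bd→b27/s3 L1-HIT; vc=[11,7]
#6 0x1bd→b27/s3 L1-HIT; vc=[11,7]
#7 0x1b5→b27/s3 L1-HIT; vc=[11,7]
#8 0x65→b6/s2 L1-HIT; vc=[11,7]
#9 0x78→b7/s3 VC-HIT; vc=[11,27]
#10 0xba→b11/s3 VC-HIT; vc=[7,27]
#11 0x7a→b7/s3 VC-HIT; vc=[11,27]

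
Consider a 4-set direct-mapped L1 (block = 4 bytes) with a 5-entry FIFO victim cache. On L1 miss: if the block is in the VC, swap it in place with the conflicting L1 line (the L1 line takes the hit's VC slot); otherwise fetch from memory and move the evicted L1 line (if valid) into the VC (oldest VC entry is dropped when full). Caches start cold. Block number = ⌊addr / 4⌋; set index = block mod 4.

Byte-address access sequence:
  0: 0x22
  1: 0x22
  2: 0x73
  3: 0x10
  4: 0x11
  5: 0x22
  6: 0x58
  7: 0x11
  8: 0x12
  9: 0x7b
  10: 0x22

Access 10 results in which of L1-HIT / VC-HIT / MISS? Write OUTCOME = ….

OUTCOME = VC-HIT

0: 0x22 (blk 8, set 0) → MISS  vc=[]
1: 0x22 (blk 8, set 0) → L1-HIT  vc=[]
2: 0x73 (blk 28, set 0) → MISS  vc=[8]
3: 0x10 (blk 4, set 0) → MISS  vc=[8, 28]
4: 0x11 (blk 4, set 0) → L1-HIT  vc=[8, 28]
5: 0x22 (blk 8, set 0) → VC-HIT  vc=[4, 28]
6: 0x58 (blk 22, set 2) → MISS  vc=[4, 28]
7: 0x11 (blk 4, set 0) → VC-HIT  vc=[8, 28]
8: 0x12 (blk 4, set 0) → L1-HIT  vc=[8, 28]
9: 0x7b (blk 30, set 2) → MISS  vc=[8, 28, 22]
10: 0x22 (blk 8, set 0) → VC-HIT  vc=[4, 28, 22]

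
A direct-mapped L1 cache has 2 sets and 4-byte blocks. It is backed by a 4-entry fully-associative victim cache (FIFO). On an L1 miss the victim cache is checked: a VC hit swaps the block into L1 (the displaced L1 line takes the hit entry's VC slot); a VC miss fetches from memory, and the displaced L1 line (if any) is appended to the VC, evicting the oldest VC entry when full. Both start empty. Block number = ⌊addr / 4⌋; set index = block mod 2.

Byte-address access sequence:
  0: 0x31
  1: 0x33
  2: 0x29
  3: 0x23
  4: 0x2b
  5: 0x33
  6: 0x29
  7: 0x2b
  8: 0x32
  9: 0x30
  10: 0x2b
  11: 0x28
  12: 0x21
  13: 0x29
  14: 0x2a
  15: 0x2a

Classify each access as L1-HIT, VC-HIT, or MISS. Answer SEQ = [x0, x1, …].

SEQ = [MISS, L1-HIT, MISS, MISS, VC-HIT, VC-HIT, VC-HIT, L1-HIT, VC-HIT, L1-HIT, VC-HIT, L1-HIT, VC-HIT, VC-HIT, L1-HIT, L1-HIT]

0: 0x31 (blk 12, set 0) → MISS  vc=[]
1: 0x33 (blk 12, set 0) → L1-HIT  vc=[]
2: 0x29 (blk 10, set 0) → MISS  vc=[12]
3: 0x23 (blk 8, set 0) → MISS  vc=[12, 10]
4: 0x2b (blk 10, set 0) → VC-HIT  vc=[12, 8]
5: 0x33 (blk 12, set 0) → VC-HIT  vc=[10, 8]
6: 0x29 (blk 10, set 0) → VC-HIT  vc=[12, 8]
7: 0x2b (blk 10, set 0) → L1-HIT  vc=[12, 8]
8: 0x32 (blk 12, set 0) → VC-HIT  vc=[10, 8]
9: 0x30 (blk 12, set 0) → L1-HIT  vc=[10, 8]
10: 0x2b (blk 10, set 0) → VC-HIT  vc=[12, 8]
11: 0x28 (blk 10, set 0) → L1-HIT  vc=[12, 8]
12: 0x21 (blk 8, set 0) → VC-HIT  vc=[12, 10]
13: 0x29 (blk 10, set 0) → VC-HIT  vc=[12, 8]
14: 0x2a (blk 10, set 0) → L1-HIT  vc=[12, 8]
15: 0x2a (blk 10, set 0) → L1-HIT  vc=[12, 8]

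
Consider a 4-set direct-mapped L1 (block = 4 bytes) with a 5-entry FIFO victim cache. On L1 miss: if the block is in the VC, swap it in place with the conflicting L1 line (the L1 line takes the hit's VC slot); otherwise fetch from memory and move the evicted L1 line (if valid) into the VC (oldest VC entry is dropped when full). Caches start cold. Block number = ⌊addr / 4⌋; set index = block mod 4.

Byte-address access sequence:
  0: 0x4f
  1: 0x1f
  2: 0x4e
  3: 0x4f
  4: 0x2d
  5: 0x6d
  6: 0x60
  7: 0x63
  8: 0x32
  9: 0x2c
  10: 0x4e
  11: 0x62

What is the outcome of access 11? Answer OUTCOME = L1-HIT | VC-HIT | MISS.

OUTCOME = VC-HIT

  [0] addr=0x4f blk=19 s=3: MISS | VC []
  [1] addr=0x1f blk=7 s=3: MISS | VC [19]
  [2] addr=0x4e blk=19 s=3: VC-HIT | VC [7]
  [3] addr=0x4f blk=19 s=3: L1-HIT | VC [7]
  [4] addr=0x2d blk=11 s=3: MISS | VC [7, 19]
  [5] addr=0x6d blk=27 s=3: MISS | VC [7, 19, 11]
  [6] addr=0x60 blk=24 s=0: MISS | VC [7, 19, 11]
  [7] addr=0x63 blk=24 s=0: L1-HIT | VC [7, 19, 11]
  [8] addr=0x32 blk=12 s=0: MISS | VC [7, 19, 11, 24]
  [9] addr=0x2c blk=11 s=3: VC-HIT | VC [7, 19, 27, 24]
  [10] addr=0x4e blk=19 s=3: VC-HIT | VC [7, 11, 27, 24]
  [11] addr=0x62 blk=24 s=0: VC-HIT | VC [7, 11, 27, 12]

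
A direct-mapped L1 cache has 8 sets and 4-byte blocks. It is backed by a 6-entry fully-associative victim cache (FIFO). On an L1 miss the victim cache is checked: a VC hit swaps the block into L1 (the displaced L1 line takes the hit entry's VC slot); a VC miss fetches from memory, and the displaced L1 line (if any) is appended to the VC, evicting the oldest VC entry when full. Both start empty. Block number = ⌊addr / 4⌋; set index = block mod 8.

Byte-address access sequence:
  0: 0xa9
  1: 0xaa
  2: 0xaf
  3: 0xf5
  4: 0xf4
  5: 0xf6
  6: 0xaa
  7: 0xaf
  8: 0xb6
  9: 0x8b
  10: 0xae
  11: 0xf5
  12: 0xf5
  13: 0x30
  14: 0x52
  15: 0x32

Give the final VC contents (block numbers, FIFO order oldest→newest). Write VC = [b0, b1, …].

VC = [45, 42, 20]

0: 0xa9 (blk 42, set 2) → MISS  vc=[]
1: 0xaa (blk 42, set 2) → L1-HIT  vc=[]
2: 0xaf (blk 43, set 3) → MISS  vc=[]
3: 0xf5 (blk 61, set 5) → MISS  vc=[]
4: 0xf4 (blk 61, set 5) → L1-HIT  vc=[]
5: 0xf6 (blk 61, set 5) → L1-HIT  vc=[]
6: 0xaa (blk 42, set 2) → L1-HIT  vc=[]
7: 0xaf (blk 43, set 3) → L1-HIT  vc=[]
8: 0xb6 (blk 45, set 5) → MISS  vc=[61]
9: 0x8b (blk 34, set 2) → MISS  vc=[61, 42]
10: 0xae (blk 43, set 3) → L1-HIT  vc=[61, 42]
11: 0xf5 (blk 61, set 5) → VC-HIT  vc=[45, 42]
12: 0xf5 (blk 61, set 5) → L1-HIT  vc=[45, 42]
13: 0x30 (blk 12, set 4) → MISS  vc=[45, 42]
14: 0x52 (blk 20, set 4) → MISS  vc=[45, 42, 12]
15: 0x32 (blk 12, set 4) → VC-HIT  vc=[45, 42, 20]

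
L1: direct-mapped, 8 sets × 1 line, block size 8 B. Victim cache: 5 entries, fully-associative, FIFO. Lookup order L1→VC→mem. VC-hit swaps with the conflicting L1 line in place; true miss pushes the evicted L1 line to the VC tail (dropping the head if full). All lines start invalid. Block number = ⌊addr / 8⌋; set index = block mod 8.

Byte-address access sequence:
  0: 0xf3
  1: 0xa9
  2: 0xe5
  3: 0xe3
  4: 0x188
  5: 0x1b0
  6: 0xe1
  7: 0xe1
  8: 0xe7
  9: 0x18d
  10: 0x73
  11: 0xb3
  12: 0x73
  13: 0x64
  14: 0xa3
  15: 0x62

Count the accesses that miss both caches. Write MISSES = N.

MISSES = 9

#0 0xf3→b30/s6 MISS; vc=[]
#1 0xa9→b21/s5 MISS; vc=[]
#2 0xe5→b28/s4 MISS; vc=[]
#3 0xe3→b28/s4 L1-HIT; vc=[]
#4 0x188→b49/s1 MISS; vc=[]
#5 0x1b0→b54/s6 MISS; vc=[30]
#6 0xe1→b28/s4 L1-HIT; vc=[30]
#7 0xe1→b28/s4 L1-HIT; vc=[30]
#8 0xe7→b28/s4 L1-HIT; vc=[30]
#9 0x18d→b49/s1 L1-HIT; vc=[30]
#10 0x73→b14/s6 MISS; vc=[30,54]
#11 0xb3→b22/s6 MISS; vc=[30,54,14]
#12 0x73→b14/s6 VC-HIT; vc=[30,54,22]
#13 0x64→b12/s4 MISS; vc=[30,54,22,28]
#14 0xa3→b20/s4 MISS; vc=[30,54,22,28,12]
#15 0x62→b12/s4 VC-HIT; vc=[30,54,22,28,20]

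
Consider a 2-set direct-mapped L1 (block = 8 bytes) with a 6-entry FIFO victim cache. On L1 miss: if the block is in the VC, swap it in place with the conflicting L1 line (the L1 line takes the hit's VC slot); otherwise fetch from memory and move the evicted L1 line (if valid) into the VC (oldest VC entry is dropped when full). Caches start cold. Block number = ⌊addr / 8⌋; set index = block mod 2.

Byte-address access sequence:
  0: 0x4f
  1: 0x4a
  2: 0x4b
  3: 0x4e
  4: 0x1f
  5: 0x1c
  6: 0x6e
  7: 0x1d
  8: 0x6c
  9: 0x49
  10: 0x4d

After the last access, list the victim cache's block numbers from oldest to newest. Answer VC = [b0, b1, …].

  [0] addr=0x4f blk=9 s=1: MISS | VC []
  [1] addr=0x4a blk=9 s=1: L1-HIT | VC []
  [2] addr=0x4b blk=9 s=1: L1-HIT | VC []
  [3] addr=0x4e blk=9 s=1: L1-HIT | VC []
  [4] addr=0x1f blk=3 s=1: MISS | VC [9]
  [5] addr=0x1c blk=3 s=1: L1-HIT | VC [9]
  [6] addr=0x6e blk=13 s=1: MISS | VC [9, 3]
  [7] addr=0x1d blk=3 s=1: VC-HIT | VC [9, 13]
  [8] addr=0x6c blk=13 s=1: VC-HIT | VC [9, 3]
  [9] addr=0x49 blk=9 s=1: VC-HIT | VC [13, 3]
  [10] addr=0x4d blk=9 s=1: L1-HIT | VC [13, 3]

VC = [13, 3]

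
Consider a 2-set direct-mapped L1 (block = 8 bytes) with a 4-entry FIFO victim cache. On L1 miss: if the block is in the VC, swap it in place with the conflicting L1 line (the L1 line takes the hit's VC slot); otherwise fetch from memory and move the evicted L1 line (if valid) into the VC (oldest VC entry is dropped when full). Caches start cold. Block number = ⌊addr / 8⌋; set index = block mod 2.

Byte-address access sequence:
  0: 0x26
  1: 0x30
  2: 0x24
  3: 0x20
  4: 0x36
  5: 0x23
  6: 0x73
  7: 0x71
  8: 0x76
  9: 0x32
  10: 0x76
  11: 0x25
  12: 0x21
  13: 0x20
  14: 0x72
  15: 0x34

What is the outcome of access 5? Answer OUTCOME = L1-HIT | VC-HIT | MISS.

OUTCOME = VC-HIT

  [0] addr=0x26 blk=4 s=0: MISS | VC []
  [1] addr=0x30 blk=6 s=0: MISS | VC [4]
  [2] addr=0x24 blk=4 s=0: VC-HIT | VC [6]
  [3] addr=0x20 blk=4 s=0: L1-HIT | VC [6]
  [4] addr=0x36 blk=6 s=0: VC-HIT | VC [4]
  [5] addr=0x23 blk=4 s=0: VC-HIT | VC [6]
  [6] addr=0x73 blk=14 s=0: MISS | VC [6, 4]
  [7] addr=0x71 blk=14 s=0: L1-HIT | VC [6, 4]
  [8] addr=0x76 blk=14 s=0: L1-HIT | VC [6, 4]
  [9] addr=0x32 blk=6 s=0: VC-HIT | VC [14, 4]
  [10] addr=0x76 blk=14 s=0: VC-HIT | VC [6, 4]
  [11] addr=0x25 blk=4 s=0: VC-HIT | VC [6, 14]
  [12] addr=0x21 blk=4 s=0: L1-HIT | VC [6, 14]
  [13] addr=0x20 blk=4 s=0: L1-HIT | VC [6, 14]
  [14] addr=0x72 blk=14 s=0: VC-HIT | VC [6, 4]
  [15] addr=0x34 blk=6 s=0: VC-HIT | VC [14, 4]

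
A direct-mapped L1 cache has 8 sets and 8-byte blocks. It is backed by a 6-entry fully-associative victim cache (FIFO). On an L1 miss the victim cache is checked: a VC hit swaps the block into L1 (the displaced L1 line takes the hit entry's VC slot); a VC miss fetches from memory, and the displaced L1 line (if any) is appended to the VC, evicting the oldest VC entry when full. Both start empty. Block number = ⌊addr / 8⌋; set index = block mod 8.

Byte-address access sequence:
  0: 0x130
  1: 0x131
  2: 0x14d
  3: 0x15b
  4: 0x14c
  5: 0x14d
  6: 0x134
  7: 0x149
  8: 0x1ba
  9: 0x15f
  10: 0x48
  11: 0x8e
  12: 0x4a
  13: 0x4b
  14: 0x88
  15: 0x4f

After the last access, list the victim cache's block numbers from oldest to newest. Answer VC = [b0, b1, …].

  [0] addr=0x130 blk=38 s=6: MISS | VC []
  [1] addr=0x131 blk=38 s=6: L1-HIT | VC []
  [2] addr=0x14d blk=41 s=1: MISS | VC []
  [3] addr=0x15b blk=43 s=3: MISS | VC []
  [4] addr=0x14c blk=41 s=1: L1-HIT | VC []
  [5] addr=0x14d blk=41 s=1: L1-HIT | VC []
  [6] addr=0x134 blk=38 s=6: L1-HIT | VC []
  [7] addr=0x149 blk=41 s=1: L1-HIT | VC []
  [8] addr=0x1ba blk=55 s=7: MISS | VC []
  [9] addr=0x15f blk=43 s=3: L1-HIT | VC []
  [10] addr=0x48 blk=9 s=1: MISS | VC [41]
  [11] addr=0x8e blk=17 s=1: MISS | VC [41, 9]
  [12] addr=0x4a blk=9 s=1: VC-HIT | VC [41, 17]
  [13] addr=0x4b blk=9 s=1: L1-HIT | VC [41, 17]
  [14] addr=0x88 blk=17 s=1: VC-HIT | VC [41, 9]
  [15] addr=0x4f blk=9 s=1: VC-HIT | VC [41, 17]

VC = [41, 17]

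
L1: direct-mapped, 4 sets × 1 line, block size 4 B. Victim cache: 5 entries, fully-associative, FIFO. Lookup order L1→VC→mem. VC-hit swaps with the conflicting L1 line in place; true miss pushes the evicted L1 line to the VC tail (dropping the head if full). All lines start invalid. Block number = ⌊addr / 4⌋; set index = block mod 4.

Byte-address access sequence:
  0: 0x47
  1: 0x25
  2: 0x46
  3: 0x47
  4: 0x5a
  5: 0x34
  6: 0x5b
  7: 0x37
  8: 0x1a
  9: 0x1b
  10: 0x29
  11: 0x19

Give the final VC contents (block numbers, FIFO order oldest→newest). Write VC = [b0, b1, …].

  [0] addr=0x47 blk=17 s=1: MISS | VC []
  [1] addr=0x25 blk=9 s=1: MISS | VC [17]
  [2] addr=0x46 blk=17 s=1: VC-HIT | VC [9]
  [3] addr=0x47 blk=17 s=1: L1-HIT | VC [9]
  [4] addr=0x5a blk=22 s=2: MISS | VC [9]
  [5] addr=0x34 blk=13 s=1: MISS | VC [9, 17]
  [6] addr=0x5b blk=22 s=2: L1-HIT | VC [9, 17]
  [7] addr=0x37 blk=13 s=1: L1-HIT | VC [9, 17]
  [8] addr=0x1a blk=6 s=2: MISS | VC [9, 17, 22]
  [9] addr=0x1b blk=6 s=2: L1-HIT | VC [9, 17, 22]
  [10] addr=0x29 blk=10 s=2: MISS | VC [9, 17, 22, 6]
  [11] addr=0x19 blk=6 s=2: VC-HIT | VC [9, 17, 22, 10]

VC = [9, 17, 22, 10]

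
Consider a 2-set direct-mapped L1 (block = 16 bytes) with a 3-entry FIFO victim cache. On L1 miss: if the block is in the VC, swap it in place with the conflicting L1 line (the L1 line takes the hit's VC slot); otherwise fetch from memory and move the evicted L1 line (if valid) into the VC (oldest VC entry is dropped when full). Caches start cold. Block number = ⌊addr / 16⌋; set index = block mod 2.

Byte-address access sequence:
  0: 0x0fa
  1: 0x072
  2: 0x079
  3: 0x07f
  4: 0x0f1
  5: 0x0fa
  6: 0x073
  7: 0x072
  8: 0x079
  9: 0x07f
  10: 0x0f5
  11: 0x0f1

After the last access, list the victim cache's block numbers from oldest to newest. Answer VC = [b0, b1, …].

#0 0xfa→b15/s1 MISS; vc=[]
#1 0x72→b7/s1 MISS; vc=[15]
#2 0x79→b7/s1 L1-HIT; vc=[15]
#3 0x7f→b7/s1 L1-HIT; vc=[15]
#4 0xf1→b15/s1 VC-HIT; vc=[7]
#5 0xfa→b15/s1 L1-HIT; vc=[7]
#6 0x73→b7/s1 VC-HIT; vc=[15]
#7 0x72→b7/s1 L1-HIT; vc=[15]
#8 0x79→b7/s1 L1-HIT; vc=[15]
#9 0x7f→b7/s1 L1-HIT; vc=[15]
#10 0xf5→b15/s1 VC-HIT; vc=[7]
#11 0xf1→b15/s1 L1-HIT; vc=[7]

VC = [7]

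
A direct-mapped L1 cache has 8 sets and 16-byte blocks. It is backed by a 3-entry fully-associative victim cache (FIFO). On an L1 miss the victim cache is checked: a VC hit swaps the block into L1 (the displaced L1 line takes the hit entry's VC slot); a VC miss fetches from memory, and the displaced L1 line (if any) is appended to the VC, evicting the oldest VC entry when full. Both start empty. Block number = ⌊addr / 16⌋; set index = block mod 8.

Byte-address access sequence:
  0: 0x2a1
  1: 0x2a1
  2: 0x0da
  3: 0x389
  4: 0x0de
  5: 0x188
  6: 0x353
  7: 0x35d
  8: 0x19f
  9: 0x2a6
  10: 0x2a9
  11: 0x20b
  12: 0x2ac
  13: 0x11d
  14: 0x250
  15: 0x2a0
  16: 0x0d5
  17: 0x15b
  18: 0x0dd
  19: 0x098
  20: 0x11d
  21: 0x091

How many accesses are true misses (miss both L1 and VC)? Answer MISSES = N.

MISSES = 12

  [0] addr=0x2a1 blk=42 s=2: MISS | VC []
  [1] addr=0x2a1 blk=42 s=2: L1-HIT | VC []
  [2] addr=0xda blk=13 s=5: MISS | VC []
  [3] addr=0x389 blk=56 s=0: MISS | VC []
  [4] addr=0xde blk=13 s=5: L1-HIT | VC []
  [5] addr=0x188 blk=24 s=0: MISS | VC [56]
  [6] addr=0x353 blk=53 s=5: MISS | VC [56, 13]
  [7] addr=0x35d blk=53 s=5: L1-HIT | VC [56, 13]
  [8] addr=0x19f blk=25 s=1: MISS | VC [56, 13]
  [9] addr=0x2a6 blk=42 s=2: L1-HIT | VC [56, 13]
  [10] addr=0x2a9 blk=42 s=2: L1-HIT | VC [56, 13]
  [11] addr=0x20b blk=32 s=0: MISS | VC [56, 13, 24]
  [12] addr=0x2ac blk=42 s=2: L1-HIT | VC [56, 13, 24]
  [13] addr=0x11d blk=17 s=1: MISS | VC [13, 24, 25]
  [14] addr=0x250 blk=37 s=5: MISS | VC [24, 25, 53]
  [15] addr=0x2a0 blk=42 s=2: L1-HIT | VC [24, 25, 53]
  [16] addr=0xd5 blk=13 s=5: MISS | VC [25, 53, 37]
  [17] addr=0x15b blk=21 s=5: MISS | VC [53, 37, 13]
  [18] addr=0xdd blk=13 s=5: VC-HIT | VC [53, 37, 21]
  [19] addr=0x98 blk=9 s=1: MISS | VC [37, 21, 17]
  [20] addr=0x11d blk=17 s=1: VC-HIT | VC [37, 21, 9]
  [21] addr=0x91 blk=9 s=1: VC-HIT | VC [37, 21, 17]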